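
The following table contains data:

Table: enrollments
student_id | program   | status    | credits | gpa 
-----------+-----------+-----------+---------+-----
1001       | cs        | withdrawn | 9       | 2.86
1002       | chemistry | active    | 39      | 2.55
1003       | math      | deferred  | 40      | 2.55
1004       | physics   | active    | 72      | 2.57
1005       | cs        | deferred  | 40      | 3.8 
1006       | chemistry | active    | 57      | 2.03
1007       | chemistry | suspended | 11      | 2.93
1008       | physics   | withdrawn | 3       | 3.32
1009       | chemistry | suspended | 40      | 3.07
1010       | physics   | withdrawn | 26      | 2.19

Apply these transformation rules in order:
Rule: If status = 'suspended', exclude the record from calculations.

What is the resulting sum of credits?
286

Step 1: Identify records where status = 'suspended'
Step 2: The excluded records sum to 51
Step 3: Original total credits = 337
Step 4: Remaining total = 337 - 51 = 286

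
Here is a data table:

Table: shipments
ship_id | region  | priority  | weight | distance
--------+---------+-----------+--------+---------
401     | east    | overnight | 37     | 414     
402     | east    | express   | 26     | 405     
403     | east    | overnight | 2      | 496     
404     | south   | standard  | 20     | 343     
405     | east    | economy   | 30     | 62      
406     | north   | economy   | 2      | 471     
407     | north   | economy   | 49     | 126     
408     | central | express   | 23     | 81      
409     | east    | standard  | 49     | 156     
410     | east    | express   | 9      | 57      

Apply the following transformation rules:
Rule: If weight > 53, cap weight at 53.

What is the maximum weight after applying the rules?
49

Step 1: Original maximum weight = 49
Step 2: Check cap of 53 against maximum
Step 3: No records exceed the cap (max 49 <= cap 53), so no capping applies
Step 4: Maximum after transformation = 49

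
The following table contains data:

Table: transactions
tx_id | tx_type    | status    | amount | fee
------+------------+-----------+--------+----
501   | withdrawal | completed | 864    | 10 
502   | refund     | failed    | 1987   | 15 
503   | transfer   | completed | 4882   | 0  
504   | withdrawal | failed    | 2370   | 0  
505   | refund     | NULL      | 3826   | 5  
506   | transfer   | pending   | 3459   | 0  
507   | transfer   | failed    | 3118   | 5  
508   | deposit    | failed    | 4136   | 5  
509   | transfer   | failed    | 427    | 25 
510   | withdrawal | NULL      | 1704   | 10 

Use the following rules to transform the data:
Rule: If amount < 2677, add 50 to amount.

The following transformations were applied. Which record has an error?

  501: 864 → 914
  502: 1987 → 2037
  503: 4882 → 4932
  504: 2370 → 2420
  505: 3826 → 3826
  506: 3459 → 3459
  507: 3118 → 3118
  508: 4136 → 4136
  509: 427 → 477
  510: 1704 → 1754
Record 503 has an error. The correct transformed value should be 4882, not 4932.

Step 1: Check each record against the rule
Step 2: Record 503 has amount = 4882
Step 3: Since 4882 >= 2677, the bonus should not have been applied
Step 4: Correct value = 4882, but claimed value = 4932
Conclusion: Record 503 has the error.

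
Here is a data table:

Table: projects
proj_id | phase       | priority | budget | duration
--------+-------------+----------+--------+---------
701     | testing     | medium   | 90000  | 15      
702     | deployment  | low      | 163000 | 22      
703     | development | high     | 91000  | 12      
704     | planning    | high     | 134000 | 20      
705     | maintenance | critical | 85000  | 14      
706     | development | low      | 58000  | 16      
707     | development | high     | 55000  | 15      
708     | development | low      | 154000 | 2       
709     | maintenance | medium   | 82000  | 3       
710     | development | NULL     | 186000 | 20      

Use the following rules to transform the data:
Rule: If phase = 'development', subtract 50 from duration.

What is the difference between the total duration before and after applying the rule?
250

Step 1: Original sum of duration = 139
Step 2: 5 records have phase = 'development'
Step 3: Each affected record changes by -50
Step 4: Total change = 5 × -50 = -250
Step 5: New sum = 139 + -250 = -111
Step 6: Difference = |-111 - 139| = 250
        (Sum decreased by 250)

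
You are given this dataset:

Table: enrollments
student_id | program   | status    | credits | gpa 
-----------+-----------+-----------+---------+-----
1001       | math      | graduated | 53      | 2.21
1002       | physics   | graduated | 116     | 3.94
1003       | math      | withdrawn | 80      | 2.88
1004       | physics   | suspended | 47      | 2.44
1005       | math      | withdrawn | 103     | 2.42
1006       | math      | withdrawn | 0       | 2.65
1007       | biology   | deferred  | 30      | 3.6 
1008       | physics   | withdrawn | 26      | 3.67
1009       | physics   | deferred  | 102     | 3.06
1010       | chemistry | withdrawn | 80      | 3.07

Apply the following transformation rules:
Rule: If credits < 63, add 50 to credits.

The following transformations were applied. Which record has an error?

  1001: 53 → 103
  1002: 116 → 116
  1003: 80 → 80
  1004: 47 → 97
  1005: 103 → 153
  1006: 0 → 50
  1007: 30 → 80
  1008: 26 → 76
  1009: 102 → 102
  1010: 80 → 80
Record 1005 has an error. The correct transformed value should be 103, not 153.

Step 1: Check each record against the rule
Step 2: Record 1005 has credits = 103
Step 3: Since 103 >= 63, the bonus should not have been applied
Step 4: Correct value = 103, but claimed value = 153
Conclusion: Record 1005 has the error.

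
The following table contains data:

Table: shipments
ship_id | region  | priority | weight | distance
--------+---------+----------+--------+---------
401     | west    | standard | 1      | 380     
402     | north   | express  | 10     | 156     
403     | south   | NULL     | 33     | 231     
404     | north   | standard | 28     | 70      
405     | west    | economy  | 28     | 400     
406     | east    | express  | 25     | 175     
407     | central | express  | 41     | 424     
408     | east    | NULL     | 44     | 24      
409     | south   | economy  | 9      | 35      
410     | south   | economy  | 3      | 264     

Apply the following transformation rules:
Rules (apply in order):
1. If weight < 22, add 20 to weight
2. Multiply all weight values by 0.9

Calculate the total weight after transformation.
271.8

Step 1: Apply Rule 1 - Add 20 to records with weight < 22
  - 4 records affected: 23 + (4 × 20) = 103
  - Unaffected records: 199
  - Sum after Rule 1: 302
Step 2: Apply Rule 2 - Multiply all by 0.9
  - 302 × 0.9 = 271.8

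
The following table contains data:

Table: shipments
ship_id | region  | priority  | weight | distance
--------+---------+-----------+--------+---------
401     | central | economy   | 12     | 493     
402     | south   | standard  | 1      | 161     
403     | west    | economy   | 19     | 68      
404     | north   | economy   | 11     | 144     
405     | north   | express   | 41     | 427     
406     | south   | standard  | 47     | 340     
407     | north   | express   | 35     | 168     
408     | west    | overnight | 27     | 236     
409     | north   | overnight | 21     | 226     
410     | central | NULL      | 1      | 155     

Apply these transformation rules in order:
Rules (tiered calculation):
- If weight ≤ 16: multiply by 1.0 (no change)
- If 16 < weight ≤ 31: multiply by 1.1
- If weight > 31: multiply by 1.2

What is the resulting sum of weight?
246.3

Step 1: Tier 1 (weight ≤ 16): 4 records, sum = 25 × 1.0 = 25.0
Step 2: Tier 2 (16 < weight ≤ 31): 3 records, sum = 67 × 1.1 = 73.7
Step 3: Tier 3 (weight > 31): 3 records, sum = 123 × 1.2 = 147.6
Step 4: Final sum = 25.0 + 73.7 + 147.6 = 246.3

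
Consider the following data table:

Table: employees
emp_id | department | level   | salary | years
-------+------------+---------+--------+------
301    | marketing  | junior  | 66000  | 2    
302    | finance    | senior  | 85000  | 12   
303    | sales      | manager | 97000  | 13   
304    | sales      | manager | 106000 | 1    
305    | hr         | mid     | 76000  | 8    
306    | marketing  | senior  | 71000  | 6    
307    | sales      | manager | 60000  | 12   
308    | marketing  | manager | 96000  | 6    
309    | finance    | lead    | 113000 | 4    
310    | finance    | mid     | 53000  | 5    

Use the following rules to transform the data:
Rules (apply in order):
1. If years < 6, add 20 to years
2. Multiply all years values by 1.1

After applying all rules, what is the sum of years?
163.9

Step 1: Apply Rule 1 - Add 20 to records with years < 6
  - 4 records affected: 12 + (4 × 20) = 92
  - Unaffected records: 57
  - Sum after Rule 1: 149
Step 2: Apply Rule 2 - Multiply all by 1.1
  - 149 × 1.1 = 163.9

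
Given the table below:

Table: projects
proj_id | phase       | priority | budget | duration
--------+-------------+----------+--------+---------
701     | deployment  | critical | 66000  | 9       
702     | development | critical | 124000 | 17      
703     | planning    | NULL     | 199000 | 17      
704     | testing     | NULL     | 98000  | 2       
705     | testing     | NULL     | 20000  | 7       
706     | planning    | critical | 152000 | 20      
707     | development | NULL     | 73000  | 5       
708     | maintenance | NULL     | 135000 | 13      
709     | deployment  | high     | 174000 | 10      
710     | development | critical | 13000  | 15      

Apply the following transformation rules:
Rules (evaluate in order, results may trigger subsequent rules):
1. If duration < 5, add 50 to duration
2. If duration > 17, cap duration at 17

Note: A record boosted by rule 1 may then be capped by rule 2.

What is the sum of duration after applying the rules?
127

Step 1: Apply rule 1 to records with duration < 5
  - 1 records get bonus of 50
  - Of these, 1 records then exceed 17 and get capped
Step 2: Apply rule 2 to records with duration > 17
  - 1 records (original) are capped
Step 3: Calculate final sum = 127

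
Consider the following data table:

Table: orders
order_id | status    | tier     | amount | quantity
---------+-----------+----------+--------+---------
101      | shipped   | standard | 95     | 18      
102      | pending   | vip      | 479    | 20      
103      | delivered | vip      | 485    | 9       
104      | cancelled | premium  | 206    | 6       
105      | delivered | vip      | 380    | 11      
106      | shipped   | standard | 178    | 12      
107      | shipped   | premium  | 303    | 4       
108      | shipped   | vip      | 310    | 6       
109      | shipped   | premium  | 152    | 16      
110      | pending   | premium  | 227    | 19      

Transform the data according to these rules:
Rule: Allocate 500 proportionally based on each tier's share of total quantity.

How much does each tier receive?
premium: 185.95, standard: 123.97, vip: 190.08

Step 1: Calculate total quantity = 121
Step 2: Calculate each tier's proportion:
  premium: 45/121 = 37.19% → 185.95
  standard: 30/121 = 24.79% → 123.97
  vip: 46/121 = 38.02% → 190.08
Step 3: Verify: sum of allocations ≈ 500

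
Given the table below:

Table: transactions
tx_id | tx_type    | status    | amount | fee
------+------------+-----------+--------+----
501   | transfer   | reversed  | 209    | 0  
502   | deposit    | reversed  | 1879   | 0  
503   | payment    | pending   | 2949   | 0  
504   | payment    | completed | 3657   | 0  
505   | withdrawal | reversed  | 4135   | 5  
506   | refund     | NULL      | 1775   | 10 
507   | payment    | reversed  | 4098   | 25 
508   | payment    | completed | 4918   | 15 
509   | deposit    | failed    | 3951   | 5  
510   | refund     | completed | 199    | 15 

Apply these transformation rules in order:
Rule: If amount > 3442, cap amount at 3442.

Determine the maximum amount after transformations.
3442

Step 1: Original maximum amount = 4918
Step 2: Apply cap at 3442
Step 3: 5 records had amount > 3442 and were capped
Step 4: Maximum after transformation = 3442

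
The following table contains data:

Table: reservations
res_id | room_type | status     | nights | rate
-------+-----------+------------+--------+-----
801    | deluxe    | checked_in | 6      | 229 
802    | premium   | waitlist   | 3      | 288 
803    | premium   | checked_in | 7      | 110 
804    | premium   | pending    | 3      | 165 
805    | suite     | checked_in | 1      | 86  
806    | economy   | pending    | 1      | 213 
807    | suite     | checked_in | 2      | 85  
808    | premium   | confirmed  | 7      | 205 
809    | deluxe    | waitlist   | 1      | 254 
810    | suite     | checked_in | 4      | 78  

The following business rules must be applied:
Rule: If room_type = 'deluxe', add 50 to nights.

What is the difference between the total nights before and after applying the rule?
100

Step 1: Original sum of nights = 35
Step 2: 2 records have room_type = 'deluxe'
Step 3: Each affected record changes by 50
Step 4: Total change = 2 × 50 = 100
Step 5: New sum = 35 + 100 = 135
Step 6: Difference = |135 - 35| = 100
        (Sum increased by 100)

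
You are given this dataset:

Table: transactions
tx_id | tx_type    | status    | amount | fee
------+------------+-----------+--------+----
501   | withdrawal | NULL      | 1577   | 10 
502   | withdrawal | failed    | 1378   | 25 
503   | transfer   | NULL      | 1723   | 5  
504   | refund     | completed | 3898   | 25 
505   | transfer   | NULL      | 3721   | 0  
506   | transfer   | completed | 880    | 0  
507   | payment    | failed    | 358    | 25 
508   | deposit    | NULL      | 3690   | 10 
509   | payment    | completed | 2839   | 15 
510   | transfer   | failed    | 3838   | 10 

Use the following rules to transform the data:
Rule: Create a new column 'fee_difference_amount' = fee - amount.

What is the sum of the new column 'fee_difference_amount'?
-23777

Step 1: For each record, compute fee - amount
Example calculations:
  10 - 1577 = -1567
  25 - 1378 = -1353
  5 - 1723 = -1718
  ...
Step 2: Sum all derived values
Step 3: Total = -23777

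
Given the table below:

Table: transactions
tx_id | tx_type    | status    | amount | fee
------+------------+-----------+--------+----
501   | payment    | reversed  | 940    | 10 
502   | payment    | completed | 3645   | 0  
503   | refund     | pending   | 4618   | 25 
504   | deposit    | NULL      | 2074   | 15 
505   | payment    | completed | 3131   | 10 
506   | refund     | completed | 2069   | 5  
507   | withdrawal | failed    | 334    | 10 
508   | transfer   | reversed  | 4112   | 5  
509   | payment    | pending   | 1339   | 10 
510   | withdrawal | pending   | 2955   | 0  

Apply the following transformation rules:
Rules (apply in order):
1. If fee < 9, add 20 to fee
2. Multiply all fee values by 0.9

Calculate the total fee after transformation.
153.0

Step 1: Apply Rule 1 - Add 20 to records with fee < 9
  - 4 records affected: 10 + (4 × 20) = 90
  - Unaffected records: 80
  - Sum after Rule 1: 170
Step 2: Apply Rule 2 - Multiply all by 0.9
  - 170 × 0.9 = 153.0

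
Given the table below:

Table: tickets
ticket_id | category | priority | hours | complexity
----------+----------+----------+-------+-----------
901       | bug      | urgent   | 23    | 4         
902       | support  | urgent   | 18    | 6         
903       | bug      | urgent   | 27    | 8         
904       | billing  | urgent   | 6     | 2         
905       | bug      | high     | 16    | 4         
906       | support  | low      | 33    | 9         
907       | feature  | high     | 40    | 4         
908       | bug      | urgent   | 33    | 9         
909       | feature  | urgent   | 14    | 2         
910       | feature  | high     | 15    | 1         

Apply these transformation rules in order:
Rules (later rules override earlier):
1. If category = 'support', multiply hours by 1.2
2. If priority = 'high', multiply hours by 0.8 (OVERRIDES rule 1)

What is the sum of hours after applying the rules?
221.0

Step 1: Rule 2 takes priority for records with priority = 'high'
  - 3 records: 71 × 0.8 = 56.8
Step 2: Rule 1 applies to remaining records with category = 'support'
  - 2 records: 51 × 1.2 = 61.2
Step 3: Other records unchanged: 103
Step 4: Final sum = 56.8 + 61.2 + 103 = 221.0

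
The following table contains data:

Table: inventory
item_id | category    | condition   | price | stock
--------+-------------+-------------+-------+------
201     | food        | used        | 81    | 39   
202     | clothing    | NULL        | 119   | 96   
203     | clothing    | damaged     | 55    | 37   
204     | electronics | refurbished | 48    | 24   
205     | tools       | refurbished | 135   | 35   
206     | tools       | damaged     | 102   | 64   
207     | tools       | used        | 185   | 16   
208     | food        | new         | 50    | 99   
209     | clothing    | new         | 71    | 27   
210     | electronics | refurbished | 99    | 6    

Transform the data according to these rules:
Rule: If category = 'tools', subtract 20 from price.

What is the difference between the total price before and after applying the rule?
60

Step 1: Original sum of price = 945
Step 2: 3 records have category = 'tools'
Step 3: Each affected record changes by -20
Step 4: Total change = 3 × -20 = -60
Step 5: New sum = 945 + -60 = 885
Step 6: Difference = |885 - 945| = 60
        (Sum decreased by 60)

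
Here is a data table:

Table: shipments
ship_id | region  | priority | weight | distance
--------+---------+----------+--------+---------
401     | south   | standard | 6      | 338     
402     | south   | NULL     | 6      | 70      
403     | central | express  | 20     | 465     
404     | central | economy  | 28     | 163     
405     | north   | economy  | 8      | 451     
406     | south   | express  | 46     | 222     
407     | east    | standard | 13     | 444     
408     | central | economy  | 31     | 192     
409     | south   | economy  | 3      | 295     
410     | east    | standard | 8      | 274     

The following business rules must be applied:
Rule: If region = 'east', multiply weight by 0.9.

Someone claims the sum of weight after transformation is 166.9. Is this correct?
Yes, the result is correct.

Step 1: Calculate the correct sum after transformation
Step 2: Apply multiplier 0.9 to records where region = 'east'
Step 3: Correct result = 166.9
Step 4: Claimed result = 166.9
Step 5: 166.9 = 166.9 ✓
Conclusion: The claimed result is correct.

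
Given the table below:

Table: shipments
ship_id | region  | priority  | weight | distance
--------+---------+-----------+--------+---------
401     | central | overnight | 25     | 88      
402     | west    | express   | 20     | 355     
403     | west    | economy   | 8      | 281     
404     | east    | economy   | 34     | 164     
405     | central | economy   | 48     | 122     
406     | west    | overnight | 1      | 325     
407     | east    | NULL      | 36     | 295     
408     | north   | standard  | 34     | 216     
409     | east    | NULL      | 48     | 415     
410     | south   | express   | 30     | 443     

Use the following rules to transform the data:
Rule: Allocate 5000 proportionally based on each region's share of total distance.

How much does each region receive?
central: 388.31, east: 1616.12, north: 399.41, south: 819.16, west: 1777.0

Step 1: Calculate total distance = 2704
Step 2: Calculate each region's proportion:
  central: 210/2704 = 7.77% → 388.31
  east: 874/2704 = 32.32% → 1616.12
  north: 216/2704 = 7.99% → 399.41
  south: 443/2704 = 16.38% → 819.16
  west: 961/2704 = 35.54% → 1777.0
Step 3: Verify: sum of allocations ≈ 5000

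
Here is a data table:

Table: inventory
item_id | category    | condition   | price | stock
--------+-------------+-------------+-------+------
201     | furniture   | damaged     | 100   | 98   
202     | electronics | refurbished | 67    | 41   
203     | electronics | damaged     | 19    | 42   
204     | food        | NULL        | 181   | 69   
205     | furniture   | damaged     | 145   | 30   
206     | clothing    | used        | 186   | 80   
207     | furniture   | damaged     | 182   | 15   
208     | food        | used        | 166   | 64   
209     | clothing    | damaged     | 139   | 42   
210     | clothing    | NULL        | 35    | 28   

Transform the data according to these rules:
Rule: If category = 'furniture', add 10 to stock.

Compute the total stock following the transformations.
539

Step 1: Count records where category = 'furniture': 3
Step 2: Total bonus added: 3 × 10 = 30
Step 3: Original sum of stock: 509
Step 4: Final sum = 509 + 30 = 539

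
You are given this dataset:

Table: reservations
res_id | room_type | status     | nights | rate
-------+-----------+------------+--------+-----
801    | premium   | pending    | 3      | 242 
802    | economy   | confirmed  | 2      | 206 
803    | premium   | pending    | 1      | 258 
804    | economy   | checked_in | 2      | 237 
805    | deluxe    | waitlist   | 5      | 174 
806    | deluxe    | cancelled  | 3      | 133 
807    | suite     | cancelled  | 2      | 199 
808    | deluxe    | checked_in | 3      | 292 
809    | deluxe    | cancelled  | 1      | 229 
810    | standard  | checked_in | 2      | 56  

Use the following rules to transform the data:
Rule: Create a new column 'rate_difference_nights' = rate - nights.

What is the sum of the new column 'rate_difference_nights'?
2002

Step 1: For each record, compute rate - nights
Example calculations:
  242 - 3 = 239
  206 - 2 = 204
  258 - 1 = 257
  ...
Step 2: Sum all derived values
Step 3: Total = 2002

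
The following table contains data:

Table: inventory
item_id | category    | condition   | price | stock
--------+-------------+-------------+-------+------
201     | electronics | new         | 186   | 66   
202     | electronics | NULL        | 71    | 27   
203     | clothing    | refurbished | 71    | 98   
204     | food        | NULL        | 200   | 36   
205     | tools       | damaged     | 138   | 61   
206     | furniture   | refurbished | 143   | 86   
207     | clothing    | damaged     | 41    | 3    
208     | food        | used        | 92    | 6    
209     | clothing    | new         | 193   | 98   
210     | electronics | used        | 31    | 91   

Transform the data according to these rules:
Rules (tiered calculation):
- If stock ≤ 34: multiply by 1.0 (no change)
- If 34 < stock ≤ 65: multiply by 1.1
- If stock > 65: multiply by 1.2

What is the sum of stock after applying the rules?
669.5

Step 1: Tier 1 (stock ≤ 34): 3 records, sum = 36 × 1.0 = 36.0
Step 2: Tier 2 (34 < stock ≤ 65): 2 records, sum = 97 × 1.1 = 106.7
Step 3: Tier 3 (stock > 65): 5 records, sum = 439 × 1.2 = 526.8
Step 4: Final sum = 36.0 + 106.7 + 526.8 = 669.5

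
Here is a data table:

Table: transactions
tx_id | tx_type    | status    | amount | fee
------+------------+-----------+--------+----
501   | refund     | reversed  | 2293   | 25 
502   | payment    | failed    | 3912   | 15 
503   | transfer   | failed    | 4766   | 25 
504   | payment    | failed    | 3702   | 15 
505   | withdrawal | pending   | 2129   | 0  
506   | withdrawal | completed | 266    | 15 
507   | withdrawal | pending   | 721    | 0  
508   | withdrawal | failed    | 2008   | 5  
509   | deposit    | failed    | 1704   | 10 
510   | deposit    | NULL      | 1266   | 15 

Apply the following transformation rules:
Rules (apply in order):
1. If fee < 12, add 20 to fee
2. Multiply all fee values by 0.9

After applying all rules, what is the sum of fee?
184.5

Step 1: Apply Rule 1 - Add 20 to records with fee < 12
  - 4 records affected: 15 + (4 × 20) = 95
  - Unaffected records: 110
  - Sum after Rule 1: 205
Step 2: Apply Rule 2 - Multiply all by 0.9
  - 205 × 0.9 = 184.5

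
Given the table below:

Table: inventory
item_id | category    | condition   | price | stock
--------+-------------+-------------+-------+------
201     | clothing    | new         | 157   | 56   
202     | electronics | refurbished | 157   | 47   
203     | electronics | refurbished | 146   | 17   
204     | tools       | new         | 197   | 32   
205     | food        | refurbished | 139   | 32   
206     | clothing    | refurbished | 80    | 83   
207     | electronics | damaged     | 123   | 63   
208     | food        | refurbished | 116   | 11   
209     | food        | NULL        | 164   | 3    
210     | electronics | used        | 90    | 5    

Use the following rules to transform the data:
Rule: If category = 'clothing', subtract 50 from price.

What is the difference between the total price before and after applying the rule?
100

Step 1: Original sum of price = 1369
Step 2: 2 records have category = 'clothing'
Step 3: Each affected record changes by -50
Step 4: Total change = 2 × -50 = -100
Step 5: New sum = 1369 + -100 = 1269
Step 6: Difference = |1269 - 1369| = 100
        (Sum decreased by 100)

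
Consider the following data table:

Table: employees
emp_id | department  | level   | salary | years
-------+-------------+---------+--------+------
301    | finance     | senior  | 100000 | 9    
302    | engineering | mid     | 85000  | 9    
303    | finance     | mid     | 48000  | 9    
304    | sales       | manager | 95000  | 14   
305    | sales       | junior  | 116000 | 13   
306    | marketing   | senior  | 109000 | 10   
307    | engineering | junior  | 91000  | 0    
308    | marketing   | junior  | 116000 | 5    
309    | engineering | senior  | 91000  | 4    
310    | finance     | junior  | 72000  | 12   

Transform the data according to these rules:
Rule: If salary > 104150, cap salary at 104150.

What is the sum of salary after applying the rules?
894450

Step 1: 3 records have salary > 104150
Step 2: These records originally summed to 341000
Step 3: After capping: 3 × 104150 = 312450
Step 4: Unaffected records sum: 582000
Step 5: Final sum = 312450 + 582000 = 894450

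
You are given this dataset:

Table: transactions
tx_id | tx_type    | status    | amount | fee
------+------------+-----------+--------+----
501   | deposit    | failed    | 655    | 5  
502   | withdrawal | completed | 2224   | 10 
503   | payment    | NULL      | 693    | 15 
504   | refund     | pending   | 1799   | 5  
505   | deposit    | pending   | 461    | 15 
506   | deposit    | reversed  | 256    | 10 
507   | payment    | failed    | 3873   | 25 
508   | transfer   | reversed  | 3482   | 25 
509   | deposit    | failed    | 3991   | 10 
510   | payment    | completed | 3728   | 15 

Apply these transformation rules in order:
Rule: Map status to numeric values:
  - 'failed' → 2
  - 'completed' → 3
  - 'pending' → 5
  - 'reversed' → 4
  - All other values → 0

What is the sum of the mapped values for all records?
30

Step 1: Apply mapping to each record
Step 2: Count by status:
  'failed': 3 records × 2 = 6
  'completed': 2 records × 3 = 6
  'pending': 2 records × 5 = 10
  'reversed': 2 records × 4 = 8
Step 3: Sum all mapped values = 30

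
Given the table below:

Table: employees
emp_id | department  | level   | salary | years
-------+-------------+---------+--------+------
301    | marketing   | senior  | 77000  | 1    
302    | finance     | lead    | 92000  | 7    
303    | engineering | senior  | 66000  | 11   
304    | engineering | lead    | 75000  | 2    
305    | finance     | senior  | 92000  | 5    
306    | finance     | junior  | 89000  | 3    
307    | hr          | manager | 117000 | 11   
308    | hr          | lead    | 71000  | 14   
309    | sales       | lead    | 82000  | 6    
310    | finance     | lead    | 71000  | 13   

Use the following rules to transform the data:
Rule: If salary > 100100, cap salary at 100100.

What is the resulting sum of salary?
815100

Step 1: 1 records have salary > 100100
Step 2: These records originally summed to 117000
Step 3: After capping: 1 × 100100 = 100100
Step 4: Unaffected records sum: 715000
Step 5: Final sum = 100100 + 715000 = 815100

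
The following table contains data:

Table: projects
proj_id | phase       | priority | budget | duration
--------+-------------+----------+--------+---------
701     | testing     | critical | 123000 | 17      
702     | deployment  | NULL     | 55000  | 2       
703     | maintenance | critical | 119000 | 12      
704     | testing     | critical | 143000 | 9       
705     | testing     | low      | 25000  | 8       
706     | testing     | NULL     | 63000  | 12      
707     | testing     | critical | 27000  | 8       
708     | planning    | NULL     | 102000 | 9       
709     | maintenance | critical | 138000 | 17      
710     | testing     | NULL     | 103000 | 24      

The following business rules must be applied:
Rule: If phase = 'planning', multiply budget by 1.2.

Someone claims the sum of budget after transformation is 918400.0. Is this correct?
Yes, the result is correct.

Step 1: Calculate the correct sum after transformation
Step 2: Apply multiplier 1.2 to records where phase = 'planning'
Step 3: Correct result = 918400.0
Step 4: Claimed result = 918400.0
Step 5: 918400.0 = 918400.0 ✓
Conclusion: The claimed result is correct.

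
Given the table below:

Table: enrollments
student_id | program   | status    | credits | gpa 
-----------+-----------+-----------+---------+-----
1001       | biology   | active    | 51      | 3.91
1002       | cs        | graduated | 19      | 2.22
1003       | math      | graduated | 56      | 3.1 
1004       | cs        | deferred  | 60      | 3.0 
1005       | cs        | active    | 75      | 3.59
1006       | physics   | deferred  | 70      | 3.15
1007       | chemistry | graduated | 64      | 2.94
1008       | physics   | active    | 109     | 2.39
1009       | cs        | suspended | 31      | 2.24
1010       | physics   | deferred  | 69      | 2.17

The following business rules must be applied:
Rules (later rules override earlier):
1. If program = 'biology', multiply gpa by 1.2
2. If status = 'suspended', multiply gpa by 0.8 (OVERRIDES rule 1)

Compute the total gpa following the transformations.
29.04

Step 1: Rule 2 takes priority for records with status = 'suspended'
  - 1 records: 2.24 × 0.8 = 1.79
Step 2: Rule 1 applies to remaining records with program = 'biology'
  - 1 records: 3.91 × 1.2 = 4.69
Step 3: Other records unchanged: 22.56
Step 4: Final sum = 1.79 + 4.69 + 22.56 = 29.04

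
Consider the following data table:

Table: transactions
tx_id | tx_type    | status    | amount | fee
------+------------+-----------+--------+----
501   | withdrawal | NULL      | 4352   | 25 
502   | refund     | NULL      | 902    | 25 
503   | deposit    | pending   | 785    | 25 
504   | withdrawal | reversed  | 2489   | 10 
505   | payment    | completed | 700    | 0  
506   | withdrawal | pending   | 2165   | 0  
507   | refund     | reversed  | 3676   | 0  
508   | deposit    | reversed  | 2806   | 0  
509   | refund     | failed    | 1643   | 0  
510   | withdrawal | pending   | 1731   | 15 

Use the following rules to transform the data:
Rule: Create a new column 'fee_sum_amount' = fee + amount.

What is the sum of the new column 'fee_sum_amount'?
21349

Step 1: For each record, compute fee + amount
Example calculations:
  25 + 4352 = 4377
  25 + 902 = 927
  25 + 785 = 810
  ...
Step 2: Sum all derived values
Step 3: Total = 21349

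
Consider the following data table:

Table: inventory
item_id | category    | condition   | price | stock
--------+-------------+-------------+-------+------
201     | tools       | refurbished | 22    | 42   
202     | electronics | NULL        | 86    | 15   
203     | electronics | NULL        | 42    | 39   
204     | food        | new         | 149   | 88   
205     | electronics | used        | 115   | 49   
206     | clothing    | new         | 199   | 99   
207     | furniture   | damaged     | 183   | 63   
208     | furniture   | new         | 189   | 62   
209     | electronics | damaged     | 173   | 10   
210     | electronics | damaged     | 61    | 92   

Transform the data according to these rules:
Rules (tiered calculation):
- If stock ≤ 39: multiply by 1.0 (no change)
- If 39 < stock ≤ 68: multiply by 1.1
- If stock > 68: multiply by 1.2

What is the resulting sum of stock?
636.4

Step 1: Tier 1 (stock ≤ 39): 3 records, sum = 64 × 1.0 = 64.0
Step 2: Tier 2 (39 < stock ≤ 68): 4 records, sum = 216 × 1.1 = 237.6
Step 3: Tier 3 (stock > 68): 3 records, sum = 279 × 1.2 = 334.8
Step 4: Final sum = 64.0 + 237.6 + 334.8 = 636.4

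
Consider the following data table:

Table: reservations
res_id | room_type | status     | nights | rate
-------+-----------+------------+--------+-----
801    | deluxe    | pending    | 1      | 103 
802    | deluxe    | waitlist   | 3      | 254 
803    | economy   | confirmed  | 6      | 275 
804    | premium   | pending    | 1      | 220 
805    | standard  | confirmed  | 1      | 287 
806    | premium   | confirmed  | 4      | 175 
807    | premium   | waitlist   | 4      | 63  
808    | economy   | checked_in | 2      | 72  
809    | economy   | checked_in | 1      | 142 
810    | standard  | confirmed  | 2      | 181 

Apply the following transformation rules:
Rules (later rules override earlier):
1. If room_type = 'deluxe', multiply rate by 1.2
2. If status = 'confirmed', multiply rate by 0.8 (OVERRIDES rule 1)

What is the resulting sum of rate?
1659.8

Step 1: Rule 2 takes priority for records with status = 'confirmed'
  - 4 records: 918 × 0.8 = 734.4
Step 2: Rule 1 applies to remaining records with room_type = 'deluxe'
  - 2 records: 357 × 1.2 = 428.4
Step 3: Other records unchanged: 497
Step 4: Final sum = 734.4 + 428.4 + 497 = 1659.8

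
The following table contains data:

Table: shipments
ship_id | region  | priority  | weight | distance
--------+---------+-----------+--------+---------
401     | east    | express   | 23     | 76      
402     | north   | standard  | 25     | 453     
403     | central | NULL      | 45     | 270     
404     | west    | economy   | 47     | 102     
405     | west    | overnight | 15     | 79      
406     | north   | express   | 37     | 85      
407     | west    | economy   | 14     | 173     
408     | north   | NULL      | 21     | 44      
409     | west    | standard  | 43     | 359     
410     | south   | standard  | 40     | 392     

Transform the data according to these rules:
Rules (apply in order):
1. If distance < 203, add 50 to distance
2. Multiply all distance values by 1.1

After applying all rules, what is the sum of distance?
2566.3

Step 1: Apply Rule 1 - Add 50 to records with distance < 203
  - 6 records affected: 559 + (6 × 50) = 859
  - Unaffected records: 1474
  - Sum after Rule 1: 2333
Step 2: Apply Rule 2 - Multiply all by 1.1
  - 2333 × 1.1 = 2566.3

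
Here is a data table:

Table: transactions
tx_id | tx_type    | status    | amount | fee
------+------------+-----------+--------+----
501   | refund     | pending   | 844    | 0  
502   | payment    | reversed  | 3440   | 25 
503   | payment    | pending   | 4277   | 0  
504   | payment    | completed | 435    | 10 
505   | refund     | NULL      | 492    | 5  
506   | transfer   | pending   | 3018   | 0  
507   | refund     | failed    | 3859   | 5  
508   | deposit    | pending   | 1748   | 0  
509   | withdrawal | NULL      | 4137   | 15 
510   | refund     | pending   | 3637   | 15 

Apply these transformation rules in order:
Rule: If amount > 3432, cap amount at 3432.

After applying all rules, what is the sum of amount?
23697

Step 1: 5 records have amount > 3432
Step 2: These records originally summed to 19350
Step 3: After capping: 5 × 3432 = 17160
Step 4: Unaffected records sum: 6537
Step 5: Final sum = 17160 + 6537 = 23697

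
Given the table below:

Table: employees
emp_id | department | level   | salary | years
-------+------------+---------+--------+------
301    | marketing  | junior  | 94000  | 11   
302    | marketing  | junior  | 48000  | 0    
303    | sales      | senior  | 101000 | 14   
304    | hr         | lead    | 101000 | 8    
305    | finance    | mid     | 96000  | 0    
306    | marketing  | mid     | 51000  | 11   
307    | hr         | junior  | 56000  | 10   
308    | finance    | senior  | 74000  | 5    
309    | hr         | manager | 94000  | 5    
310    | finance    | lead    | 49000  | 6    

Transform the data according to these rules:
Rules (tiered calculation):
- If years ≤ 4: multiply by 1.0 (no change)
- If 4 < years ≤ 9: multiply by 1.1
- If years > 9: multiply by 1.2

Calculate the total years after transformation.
81.6

Step 1: Tier 1 (years ≤ 4): 2 records, sum = 0 × 1.0 = 0.0
Step 2: Tier 2 (4 < years ≤ 9): 4 records, sum = 24 × 1.1 = 26.4
Step 3: Tier 3 (years > 9): 4 records, sum = 46 × 1.2 = 55.2
Step 4: Final sum = 0.0 + 26.4 + 55.2 = 81.6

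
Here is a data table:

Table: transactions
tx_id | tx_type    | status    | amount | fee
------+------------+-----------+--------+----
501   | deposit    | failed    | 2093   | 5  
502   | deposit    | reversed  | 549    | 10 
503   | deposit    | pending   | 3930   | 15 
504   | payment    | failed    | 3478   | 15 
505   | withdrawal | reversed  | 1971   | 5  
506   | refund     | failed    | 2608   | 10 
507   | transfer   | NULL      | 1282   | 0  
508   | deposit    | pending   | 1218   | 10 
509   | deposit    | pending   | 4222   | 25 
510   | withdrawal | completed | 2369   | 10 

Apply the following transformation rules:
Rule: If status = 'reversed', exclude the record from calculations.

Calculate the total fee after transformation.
90

Step 1: Identify records where status = 'reversed'
Step 2: The excluded records sum to 15
Step 3: Original total fee = 105
Step 4: Remaining total = 105 - 15 = 90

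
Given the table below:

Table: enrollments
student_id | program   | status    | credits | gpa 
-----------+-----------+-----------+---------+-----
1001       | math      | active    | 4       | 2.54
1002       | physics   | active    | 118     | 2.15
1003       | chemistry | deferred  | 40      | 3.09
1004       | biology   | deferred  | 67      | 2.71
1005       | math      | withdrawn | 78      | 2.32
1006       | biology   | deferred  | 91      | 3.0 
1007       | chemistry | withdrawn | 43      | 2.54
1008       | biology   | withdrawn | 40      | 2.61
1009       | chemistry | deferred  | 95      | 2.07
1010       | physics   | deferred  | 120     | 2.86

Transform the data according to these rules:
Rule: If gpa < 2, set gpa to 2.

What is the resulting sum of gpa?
25.89

Step 1: 0 records have gpa < 2
Step 2: These records originally summed to 0
Step 3: After setting to minimum: 0 × 2 = 0
Step 4: Unaffected records sum: 25.89
Step 5: Final sum = 0 + 25.89 = 25.89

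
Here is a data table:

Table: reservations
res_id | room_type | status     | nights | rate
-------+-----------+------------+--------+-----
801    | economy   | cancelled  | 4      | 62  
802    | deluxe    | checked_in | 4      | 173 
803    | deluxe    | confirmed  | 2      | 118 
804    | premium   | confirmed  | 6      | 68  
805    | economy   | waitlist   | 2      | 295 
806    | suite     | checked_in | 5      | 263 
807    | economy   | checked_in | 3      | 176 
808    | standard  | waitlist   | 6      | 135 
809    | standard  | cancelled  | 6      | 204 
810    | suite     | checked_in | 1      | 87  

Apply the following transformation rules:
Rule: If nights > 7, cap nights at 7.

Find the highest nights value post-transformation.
6

Step 1: Original maximum nights = 6
Step 2: Check cap of 7 against maximum
Step 3: No records exceed the cap (max 6 <= cap 7), so no capping applies
Step 4: Maximum after transformation = 6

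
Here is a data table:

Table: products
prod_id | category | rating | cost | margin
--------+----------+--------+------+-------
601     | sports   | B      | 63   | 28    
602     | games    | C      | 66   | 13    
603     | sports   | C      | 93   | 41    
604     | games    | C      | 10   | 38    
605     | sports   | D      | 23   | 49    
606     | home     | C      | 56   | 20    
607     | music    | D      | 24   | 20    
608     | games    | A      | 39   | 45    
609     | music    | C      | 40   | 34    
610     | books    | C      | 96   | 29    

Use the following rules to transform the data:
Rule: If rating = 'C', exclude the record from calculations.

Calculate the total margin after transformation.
142

Step 1: Identify records where rating = 'C'
Step 2: The excluded records sum to 175
Step 3: Original total margin = 317
Step 4: Remaining total = 317 - 175 = 142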